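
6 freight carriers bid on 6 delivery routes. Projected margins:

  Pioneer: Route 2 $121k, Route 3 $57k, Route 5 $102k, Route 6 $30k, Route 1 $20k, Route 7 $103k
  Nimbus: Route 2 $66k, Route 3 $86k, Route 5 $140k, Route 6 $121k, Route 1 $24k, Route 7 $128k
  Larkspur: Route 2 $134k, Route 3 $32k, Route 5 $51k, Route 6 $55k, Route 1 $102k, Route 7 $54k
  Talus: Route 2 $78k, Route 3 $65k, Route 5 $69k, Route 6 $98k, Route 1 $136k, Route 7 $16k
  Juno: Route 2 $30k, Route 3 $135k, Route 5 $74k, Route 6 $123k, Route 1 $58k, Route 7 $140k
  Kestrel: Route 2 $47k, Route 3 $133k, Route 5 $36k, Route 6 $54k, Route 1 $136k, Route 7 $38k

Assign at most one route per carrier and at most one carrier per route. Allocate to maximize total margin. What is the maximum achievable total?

Maximum total: $769k

Optimal: Pioneer→Route 7 ($103k), Nimbus→Route 5 ($140k), Larkspur→Route 2 ($134k), Talus→Route 1 ($136k), Juno→Route 6 ($123k), Kestrel→Route 3 ($133k) — total 103+140+134+136+123+133 = $769k.
Max-entry greedy (repeatedly take the single best remaining cell) gives $713k, worse by 56.
No other one-to-one assignment exceeds $769k.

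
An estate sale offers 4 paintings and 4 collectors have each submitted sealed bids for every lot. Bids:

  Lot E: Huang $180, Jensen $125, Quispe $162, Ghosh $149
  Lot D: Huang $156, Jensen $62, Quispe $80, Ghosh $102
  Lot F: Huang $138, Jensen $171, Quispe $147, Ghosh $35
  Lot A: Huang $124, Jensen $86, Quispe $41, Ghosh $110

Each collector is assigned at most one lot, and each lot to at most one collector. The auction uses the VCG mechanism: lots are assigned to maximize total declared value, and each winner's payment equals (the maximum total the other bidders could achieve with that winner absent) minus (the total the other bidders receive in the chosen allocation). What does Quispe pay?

Efficient allocation: Huang→Lot D ($156), Jensen→Lot F ($171), Quispe→Lot E ($162), Ghosh→Lot A ($110); total welfare W = $599.
Quispe receives Lot E at value $162, so the others get W − 162 = $437.
Without Quispe: best allocation of the remaining 3 bidders over all 4 lots is Huang→Lot D ($156), Jensen→Lot F ($171), Ghosh→Lot E ($149), total $476.
VCG payment = (others' best without Quispe) − (others' welfare with Quispe) = 476 − 437 = $39.

Quispe pays $39.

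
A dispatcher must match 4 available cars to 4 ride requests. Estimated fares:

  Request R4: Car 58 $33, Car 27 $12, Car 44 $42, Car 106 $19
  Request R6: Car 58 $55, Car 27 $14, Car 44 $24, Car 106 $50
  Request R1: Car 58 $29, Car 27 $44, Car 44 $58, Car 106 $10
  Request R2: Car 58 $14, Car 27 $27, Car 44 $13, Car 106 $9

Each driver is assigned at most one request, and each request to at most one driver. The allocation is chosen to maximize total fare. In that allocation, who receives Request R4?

This is the linear assignment problem.
Optimal: Car 58→Request R4 ($33), Car 27→Request R2 ($27), Car 44→Request R1 ($58), Car 106→Request R6 ($50) — total 33+27+58+50 = $168.
Max-entry greedy (repeatedly take the single best remaining cell) gives $159, worse by 9.
Next-best assignment: Car 58→Request R6, Car 27→Request R2, Car 44→Request R1, Car 106→Request R4 = $159.
No other one-to-one assignment exceeds $168.
Car 58's own top request is Request R6 ($55), but forcing Car 58→Request R6 and reassigning the rest optimally gives only $159 — worse by 9.

Car 58 receives Request R4.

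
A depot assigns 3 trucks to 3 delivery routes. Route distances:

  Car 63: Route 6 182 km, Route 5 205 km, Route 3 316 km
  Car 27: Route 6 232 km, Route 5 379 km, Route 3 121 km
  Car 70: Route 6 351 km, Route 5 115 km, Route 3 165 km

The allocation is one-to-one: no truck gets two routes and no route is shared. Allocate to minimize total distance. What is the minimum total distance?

Optimal: Car 63→Route 6 (182 km), Car 27→Route 3 (121 km), Car 70→Route 5 (115 km) — total 182+121+115 = 418 km.
Next-best assignment: Car 63→Route 5, Car 27→Route 6, Car 70→Route 3 = 602 km.

Minimum total: 418 km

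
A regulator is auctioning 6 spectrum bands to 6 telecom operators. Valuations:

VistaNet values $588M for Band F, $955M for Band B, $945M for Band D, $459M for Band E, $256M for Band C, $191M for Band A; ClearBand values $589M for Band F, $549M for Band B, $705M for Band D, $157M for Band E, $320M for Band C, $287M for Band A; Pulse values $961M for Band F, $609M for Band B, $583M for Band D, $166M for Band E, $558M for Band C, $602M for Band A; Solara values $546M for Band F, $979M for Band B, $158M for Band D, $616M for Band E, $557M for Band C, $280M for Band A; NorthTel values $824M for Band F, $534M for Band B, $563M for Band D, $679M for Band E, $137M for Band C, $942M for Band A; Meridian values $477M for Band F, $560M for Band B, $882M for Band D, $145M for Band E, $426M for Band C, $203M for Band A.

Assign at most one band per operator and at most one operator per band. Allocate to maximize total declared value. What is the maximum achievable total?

Max total: $4676M

This is the linear assignment problem.
Optimal: VistaNet→Band B ($955M), ClearBand→Band C ($320M), Pulse→Band F ($961M), Solara→Band E ($616M), NorthTel→Band A ($942M), Meridian→Band D ($882M) — total 955+320+961+616+942+882 = $4676M.
Row-greedy (each operator in turn takes its best remaining band) gives $4605M, worse by 71.
Next-best assignment: VistaNet→Band B, ClearBand→Band D, Pulse→Band F, Solara→Band E, NorthTel→Band A, Meridian→Band C = $4605M.
Swapping Solara↔ClearBand (Solara→Band C $557M, ClearBand→Band E $157M) loses 222.
Checked against all permutations: $4676M is optimal.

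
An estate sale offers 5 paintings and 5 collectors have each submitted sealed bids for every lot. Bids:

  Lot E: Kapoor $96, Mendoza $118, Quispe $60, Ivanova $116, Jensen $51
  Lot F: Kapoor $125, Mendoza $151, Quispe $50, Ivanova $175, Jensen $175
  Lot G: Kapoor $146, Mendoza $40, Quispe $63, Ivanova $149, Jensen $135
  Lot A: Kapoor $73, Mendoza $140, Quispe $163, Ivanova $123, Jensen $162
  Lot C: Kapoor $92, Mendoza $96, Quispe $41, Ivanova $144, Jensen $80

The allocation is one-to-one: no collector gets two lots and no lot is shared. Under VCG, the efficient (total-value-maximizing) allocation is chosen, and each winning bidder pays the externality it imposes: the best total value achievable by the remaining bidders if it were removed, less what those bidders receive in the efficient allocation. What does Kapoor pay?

Efficient allocation: Kapoor→Lot G ($146), Mendoza→Lot E ($118), Quispe→Lot A ($163), Ivanova→Lot C ($144), Jensen→Lot F ($175); total welfare W = $746.
Kapoor receives Lot G at value $146, so the others get W − 146 = $600.
Without Kapoor: best allocation of the remaining 4 bidders over all 5 lots is Mendoza→Lot E ($118), Quispe→Lot A ($163), Ivanova→Lot G ($149), Jensen→Lot F ($175), total $605.
VCG payment = (others' best without Kapoor) − (others' welfare with Kapoor) = 605 − 600 = $5.

Kapoor pays $5.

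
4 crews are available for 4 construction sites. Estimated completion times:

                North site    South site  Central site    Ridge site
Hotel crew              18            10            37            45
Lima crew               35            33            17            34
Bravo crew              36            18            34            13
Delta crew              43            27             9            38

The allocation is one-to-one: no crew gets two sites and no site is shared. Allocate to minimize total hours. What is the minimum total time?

Optimal: Hotel crew→South site (10 hours), Lima crew→North site (35 hours), Bravo crew→Ridge site (13 hours), Delta crew→Central site (9 hours) — total 10+35+13+9 = 67 hours.
Row-greedy (each crew in turn takes its cheapest remaining site) gives 83 hours, worse by 16.

Min total: 67 hours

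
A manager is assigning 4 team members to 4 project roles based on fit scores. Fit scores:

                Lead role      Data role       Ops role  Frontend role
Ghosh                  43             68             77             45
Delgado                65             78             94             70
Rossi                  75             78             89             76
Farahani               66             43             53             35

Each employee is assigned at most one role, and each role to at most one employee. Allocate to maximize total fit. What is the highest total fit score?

Treat this as an assignment problem: match each employee to one role.
Optimal: Ghosh→Data role (68 pts), Delgado→Ops role (94 pts), Rossi→Frontend role (76 pts), Farahani→Lead role (66 pts) — total 68+94+76+66 = 304 pts.
Column-greedy (each role in turn goes to its best remaining employee) gives 265 pts, worse by 39.

Maximum total: 304 pts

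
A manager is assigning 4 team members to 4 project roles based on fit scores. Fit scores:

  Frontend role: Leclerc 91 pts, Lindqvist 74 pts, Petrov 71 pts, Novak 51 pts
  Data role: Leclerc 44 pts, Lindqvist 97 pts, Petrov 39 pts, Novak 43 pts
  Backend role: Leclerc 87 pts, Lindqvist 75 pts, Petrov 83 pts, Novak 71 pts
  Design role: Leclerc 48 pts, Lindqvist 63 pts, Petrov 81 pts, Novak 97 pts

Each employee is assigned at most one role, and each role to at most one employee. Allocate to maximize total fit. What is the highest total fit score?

This is a one-to-one assignment (maximum-weight bipartite matching).
Optimal: Leclerc→Frontend role (91 pts), Lindqvist→Data role (97 pts), Petrov→Backend role (83 pts), Novak→Design role (97 pts) — total 91+97+83+97 = 368 pts.
Checked against all permutations: 368 pts is optimal.

Maximum total: 368 pts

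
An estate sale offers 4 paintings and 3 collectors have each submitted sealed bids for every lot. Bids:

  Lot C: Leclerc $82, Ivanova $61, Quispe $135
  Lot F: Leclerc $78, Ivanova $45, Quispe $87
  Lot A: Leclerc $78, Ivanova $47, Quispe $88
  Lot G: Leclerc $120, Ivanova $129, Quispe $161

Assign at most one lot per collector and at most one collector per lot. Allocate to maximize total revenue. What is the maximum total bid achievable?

Maximum total: $342

Treat this as an assignment problem: match each collector to one lot.
Optimal: Leclerc→Lot F ($78), Ivanova→Lot G ($129), Quispe→Lot C ($135) — total 78+129+135 = $342.
Column-greedy (each lot in turn goes to its best remaining collector) gives $260, worse by 82.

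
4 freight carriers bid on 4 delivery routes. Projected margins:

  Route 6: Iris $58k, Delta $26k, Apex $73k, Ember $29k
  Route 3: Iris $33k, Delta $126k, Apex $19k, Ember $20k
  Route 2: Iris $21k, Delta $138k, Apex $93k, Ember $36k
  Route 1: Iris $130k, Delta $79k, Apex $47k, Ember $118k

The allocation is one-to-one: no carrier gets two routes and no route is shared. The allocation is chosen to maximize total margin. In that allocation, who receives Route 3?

This is the linear assignment problem.
Optimal: Iris→Route 6 ($58k), Delta→Route 3 ($126k), Apex→Route 2 ($93k), Ember→Route 1 ($118k) — total 58+126+93+118 = $395k.
Max-entry greedy (repeatedly take the single best remaining cell) gives $361k, worse by 34.
Next-best assignment: Iris→Route 1, Delta→Route 3, Apex→Route 2, Ember→Route 6 = $378k.
Checked against all permutations: $395k is optimal.
Delta's own top route is Route 2 ($138k), but forcing Delta→Route 2 and reassigning the rest optimally gives only $362k — worse by 33.

Delta receives Route 3.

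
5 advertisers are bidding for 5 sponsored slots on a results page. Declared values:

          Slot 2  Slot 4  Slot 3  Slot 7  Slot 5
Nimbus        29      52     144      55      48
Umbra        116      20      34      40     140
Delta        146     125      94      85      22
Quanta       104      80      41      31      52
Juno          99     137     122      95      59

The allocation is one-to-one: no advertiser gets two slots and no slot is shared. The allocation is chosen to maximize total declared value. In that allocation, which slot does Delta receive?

Delta receives Slot 7.

Treat this as an assignment problem: match each advertiser to one slot.
Optimal: Nimbus→Slot 3 ($144), Umbra→Slot 5 ($140), Delta→Slot 7 ($85), Quanta→Slot 2 ($104), Juno→Slot 4 ($137) — total 144+140+85+104+137 = $610.
Row-greedy (each advertiser in turn takes its best remaining slot) gives $605, worse by 5.
Next-best assignment: Nimbus→Slot 3, Umbra→Slot 5, Delta→Slot 4, Quanta→Slot 2, Juno→Slot 7 = $608.
Swapping Quanta↔Umbra (Quanta→Slot 5 $52, Umbra→Slot 2 $116) loses 76.
No other one-to-one assignment exceeds $610.
Delta's own top slot is Slot 2 ($146), but forcing Delta→Slot 2 and reassigning the rest optimally gives only $605 — worse by 5.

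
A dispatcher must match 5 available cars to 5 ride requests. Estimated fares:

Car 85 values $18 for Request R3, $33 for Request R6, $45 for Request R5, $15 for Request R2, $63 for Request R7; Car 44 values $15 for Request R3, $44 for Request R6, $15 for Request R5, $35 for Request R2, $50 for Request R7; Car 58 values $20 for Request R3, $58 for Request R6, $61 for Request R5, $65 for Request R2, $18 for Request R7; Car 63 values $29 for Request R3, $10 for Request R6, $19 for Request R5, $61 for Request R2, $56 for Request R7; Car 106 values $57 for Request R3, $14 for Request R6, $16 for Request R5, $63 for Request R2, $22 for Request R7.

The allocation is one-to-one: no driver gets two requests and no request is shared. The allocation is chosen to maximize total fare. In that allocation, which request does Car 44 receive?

This is the linear assignment problem.
Optimal: Car 85→Request R7 ($63), Car 44→Request R6 ($44), Car 58→Request R5 ($61), Car 63→Request R2 ($61), Car 106→Request R3 ($57) — total 63+44+61+61+57 = $286.
Next-best assignment: Car 85→Request R5, Car 44→Request R7, Car 58→Request R6, Car 63→Request R2, Car 106→Request R3 = $271.
Car 44's own top request is Request R7 ($50), but forcing Car 44→Request R7 and reassigning the rest optimally gives only $271 — worse by 15.

Car 44 receives Request R6.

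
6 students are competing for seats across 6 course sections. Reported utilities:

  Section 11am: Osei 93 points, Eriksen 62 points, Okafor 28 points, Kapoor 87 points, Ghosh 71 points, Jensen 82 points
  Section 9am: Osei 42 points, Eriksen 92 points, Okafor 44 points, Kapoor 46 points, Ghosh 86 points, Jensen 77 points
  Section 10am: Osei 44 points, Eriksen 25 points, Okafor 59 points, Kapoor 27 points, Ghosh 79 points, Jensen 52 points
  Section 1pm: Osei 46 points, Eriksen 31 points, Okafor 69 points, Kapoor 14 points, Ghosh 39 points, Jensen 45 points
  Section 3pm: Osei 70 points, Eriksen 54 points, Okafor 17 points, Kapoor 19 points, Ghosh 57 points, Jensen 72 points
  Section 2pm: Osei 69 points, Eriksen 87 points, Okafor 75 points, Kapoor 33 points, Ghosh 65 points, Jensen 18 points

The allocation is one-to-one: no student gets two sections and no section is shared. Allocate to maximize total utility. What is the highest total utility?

Optimal: Osei→Section 3pm (70 points), Eriksen→Section 2pm (87 points), Okafor→Section 1pm (69 points), Kapoor→Section 11am (87 points), Ghosh→Section 10am (79 points), Jensen→Section 9am (77 points) — total 70+87+69+87+79+77 = 469 points.
Next-best assignment: Osei→Section 2pm, Eriksen→Section 9am, Okafor→Section 1pm, Kapoor→Section 11am, Ghosh→Section 10am, Jensen→Section 3pm = 468 points.
Swapping Jensen↔Eriksen (Jensen→Section 2pm 18 points, Eriksen→Section 9am 92 points) loses 54.

Max total: 469 points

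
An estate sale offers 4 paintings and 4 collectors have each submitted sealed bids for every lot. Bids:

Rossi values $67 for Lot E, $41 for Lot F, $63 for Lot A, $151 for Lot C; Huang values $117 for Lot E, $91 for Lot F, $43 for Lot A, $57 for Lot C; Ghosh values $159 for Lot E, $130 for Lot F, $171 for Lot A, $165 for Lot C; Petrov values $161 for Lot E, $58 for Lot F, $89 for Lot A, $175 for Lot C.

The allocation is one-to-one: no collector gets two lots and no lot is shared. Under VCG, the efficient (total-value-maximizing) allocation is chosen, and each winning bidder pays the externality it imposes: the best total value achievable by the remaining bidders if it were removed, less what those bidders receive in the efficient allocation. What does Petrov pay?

Petrov pays $26.

Efficient allocation: Rossi→Lot C ($151), Huang→Lot F ($91), Ghosh→Lot A ($171), Petrov→Lot E ($161); total welfare W = $574.
Petrov receives Lot E at value $161, so the others get W − 161 = $413.
Without Petrov: best allocation of the remaining 3 bidders over all 4 lots is Rossi→Lot C ($151), Huang→Lot E ($117), Ghosh→Lot A ($171), total $439.
VCG payment = (others' best without Petrov) − (others' welfare with Petrov) = 439 − 413 = $26.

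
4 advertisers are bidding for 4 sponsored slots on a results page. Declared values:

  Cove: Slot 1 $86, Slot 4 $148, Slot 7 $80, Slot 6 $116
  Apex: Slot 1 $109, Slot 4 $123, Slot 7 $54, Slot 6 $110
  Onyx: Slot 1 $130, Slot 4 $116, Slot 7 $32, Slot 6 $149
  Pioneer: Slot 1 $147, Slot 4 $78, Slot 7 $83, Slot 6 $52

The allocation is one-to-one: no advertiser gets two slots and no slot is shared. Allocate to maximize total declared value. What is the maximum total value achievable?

Max total: $499

Optimal: Cove→Slot 7 ($80), Apex→Slot 4 ($123), Onyx→Slot 6 ($149), Pioneer→Slot 1 ($147) — total 80+123+149+147 = $499.
Row-greedy (each advertiser in turn takes its best remaining slot) gives $471, worse by 28.
Next-best assignment: Cove→Slot 4, Apex→Slot 7, Onyx→Slot 6, Pioneer→Slot 1 = $498.
No other one-to-one assignment exceeds $499.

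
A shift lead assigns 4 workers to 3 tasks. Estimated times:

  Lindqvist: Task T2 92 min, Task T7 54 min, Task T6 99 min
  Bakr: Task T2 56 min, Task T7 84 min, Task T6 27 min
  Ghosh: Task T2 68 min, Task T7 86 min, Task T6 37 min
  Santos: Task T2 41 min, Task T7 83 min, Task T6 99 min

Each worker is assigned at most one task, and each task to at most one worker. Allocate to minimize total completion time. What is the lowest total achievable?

Optimal: Santos→Task T2 (41 min), Lindqvist→Task T7 (54 min), Bakr→Task T6 (27 min) — total 41+54+27 = 122 min.
Row-greedy (each worker in turn takes its cheapest remaining task) gives 149 min, worse by 27.
Swapping Bakr↔Lindqvist (Bakr→Task T7 84 min, Lindqvist→Task T6 99 min) adds 102.

Minimum total: 122 min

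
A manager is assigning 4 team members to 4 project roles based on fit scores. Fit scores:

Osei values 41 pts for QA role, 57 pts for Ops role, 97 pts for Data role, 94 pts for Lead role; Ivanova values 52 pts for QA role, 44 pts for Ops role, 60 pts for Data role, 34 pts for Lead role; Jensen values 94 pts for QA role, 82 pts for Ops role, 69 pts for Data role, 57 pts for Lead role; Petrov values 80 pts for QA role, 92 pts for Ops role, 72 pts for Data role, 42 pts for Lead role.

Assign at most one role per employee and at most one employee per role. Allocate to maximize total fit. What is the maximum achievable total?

Optimal: Osei→Lead role (94 pts), Ivanova→Data role (60 pts), Jensen→QA role (94 pts), Petrov→Ops role (92 pts) — total 94+60+94+92 = 340 pts.

Maximum total: 340 pts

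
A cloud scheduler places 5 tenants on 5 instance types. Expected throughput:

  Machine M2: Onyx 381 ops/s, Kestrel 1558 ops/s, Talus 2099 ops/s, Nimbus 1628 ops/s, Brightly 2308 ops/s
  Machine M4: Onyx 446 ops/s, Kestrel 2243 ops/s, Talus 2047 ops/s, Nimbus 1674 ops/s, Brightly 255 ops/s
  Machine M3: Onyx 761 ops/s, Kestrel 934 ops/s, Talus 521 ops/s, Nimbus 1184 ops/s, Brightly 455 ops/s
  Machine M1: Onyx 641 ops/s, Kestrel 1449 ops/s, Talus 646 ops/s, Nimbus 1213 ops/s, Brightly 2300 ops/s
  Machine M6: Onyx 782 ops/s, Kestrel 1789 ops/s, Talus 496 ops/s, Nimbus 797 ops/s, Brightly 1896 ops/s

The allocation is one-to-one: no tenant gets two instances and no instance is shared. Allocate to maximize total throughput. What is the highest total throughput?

Optimal: Onyx→Machine M3 (761 ops/s), Kestrel→Machine M6 (1789 ops/s), Talus→Machine M2 (2099 ops/s), Nimbus→Machine M4 (1674 ops/s), Brightly→Machine M1 (2300 ops/s) — total 761+1789+2099+1674+2300 = 8623 ops/s.
Column-greedy (each instance in turn goes to its best remaining tenant) gives 7163 ops/s, worse by 1460.

Max total: 8623 ops/s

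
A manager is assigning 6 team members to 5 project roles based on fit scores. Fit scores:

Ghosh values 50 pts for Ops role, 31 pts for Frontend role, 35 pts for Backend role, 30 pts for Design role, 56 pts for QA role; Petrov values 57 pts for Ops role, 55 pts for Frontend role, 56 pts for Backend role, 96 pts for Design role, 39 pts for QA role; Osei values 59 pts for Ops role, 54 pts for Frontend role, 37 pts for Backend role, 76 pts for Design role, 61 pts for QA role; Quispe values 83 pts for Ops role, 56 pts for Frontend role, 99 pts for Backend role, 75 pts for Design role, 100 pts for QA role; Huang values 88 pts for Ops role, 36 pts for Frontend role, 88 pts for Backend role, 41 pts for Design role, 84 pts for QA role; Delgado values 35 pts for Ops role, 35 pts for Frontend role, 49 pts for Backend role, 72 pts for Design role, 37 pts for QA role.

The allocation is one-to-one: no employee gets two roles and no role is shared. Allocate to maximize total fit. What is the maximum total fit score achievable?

Max total: 393 pts

Optimal: Huang→Ops role (88 pts), Osei→Frontend role (54 pts), Quispe→Backend role (99 pts), Petrov→Design role (96 pts), Ghosh→QA role (56 pts) — total 88+54+99+96+56 = 393 pts.
Row-greedy (each employee in turn takes its best remaining role) gives 346 pts, worse by 47.
Swapping Osei↔Quispe (Osei→Backend role 37 pts, Quispe→Frontend role 56 pts) loses 60.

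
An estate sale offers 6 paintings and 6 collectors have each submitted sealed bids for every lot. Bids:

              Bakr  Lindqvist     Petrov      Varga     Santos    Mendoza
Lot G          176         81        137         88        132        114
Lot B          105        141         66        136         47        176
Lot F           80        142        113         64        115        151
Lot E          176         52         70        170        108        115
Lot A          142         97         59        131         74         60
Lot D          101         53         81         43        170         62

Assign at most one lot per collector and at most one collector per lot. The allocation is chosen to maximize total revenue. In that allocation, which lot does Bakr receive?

Optimal: Bakr→Lot A ($142), Lindqvist→Lot F ($142), Petrov→Lot G ($137), Varga→Lot E ($170), Santos→Lot D ($170), Mendoza→Lot B ($176) — total 142+142+137+170+170+176 = $937.
Next-best assignment: Bakr→Lot E, Lindqvist→Lot F, Petrov→Lot G, Varga→Lot A, Santos→Lot D, Mendoza→Lot B = $932.
Swapping Santos↔Bakr (Santos→Lot A $74, Bakr→Lot D $101) loses 137.
No other one-to-one assignment exceeds $937.
Bakr's own top lot is Lot G ($176), but forcing Bakr→Lot G and reassigning the rest optimally gives only $902 — worse by 35.

Bakr receives Lot A.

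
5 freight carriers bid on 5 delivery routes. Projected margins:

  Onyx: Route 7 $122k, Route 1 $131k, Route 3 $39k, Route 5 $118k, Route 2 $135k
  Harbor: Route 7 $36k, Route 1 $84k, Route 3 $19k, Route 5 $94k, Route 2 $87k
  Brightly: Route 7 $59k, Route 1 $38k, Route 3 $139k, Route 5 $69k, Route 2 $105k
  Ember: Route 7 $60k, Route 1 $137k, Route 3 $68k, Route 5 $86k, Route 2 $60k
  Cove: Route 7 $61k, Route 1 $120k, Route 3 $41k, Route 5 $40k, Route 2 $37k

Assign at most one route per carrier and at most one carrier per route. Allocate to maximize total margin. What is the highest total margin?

Max total: $566k

Treat this as an assignment problem: match each carrier to one route.
Optimal: Onyx→Route 2 ($135k), Harbor→Route 5 ($94k), Brightly→Route 3 ($139k), Ember→Route 1 ($137k), Cove→Route 7 ($61k) — total 135+94+139+137+61 = $566k.
Column-greedy (each route in turn goes to its best remaining carrier) gives $529k, worse by 37.
Every other assignment is strictly worse.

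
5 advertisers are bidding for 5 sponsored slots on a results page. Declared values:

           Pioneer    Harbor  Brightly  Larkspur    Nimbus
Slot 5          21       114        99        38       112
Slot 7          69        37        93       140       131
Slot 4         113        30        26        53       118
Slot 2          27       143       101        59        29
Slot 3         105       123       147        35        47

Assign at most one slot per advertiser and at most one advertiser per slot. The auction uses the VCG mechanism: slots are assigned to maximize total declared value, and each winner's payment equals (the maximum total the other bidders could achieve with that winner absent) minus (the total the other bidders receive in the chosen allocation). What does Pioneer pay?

Pioneer pays $6.

Efficient allocation: Pioneer→Slot 4 ($113), Harbor→Slot 2 ($143), Brightly→Slot 3 ($147), Larkspur→Slot 7 ($140), Nimbus→Slot 5 ($112); total welfare W = $655.
Pioneer receives Slot 4 at value $113, so the others get W − 113 = $542.
Without Pioneer: best allocation of the remaining 4 bidders over all 5 slots is Harbor→Slot 2 ($143), Brightly→Slot 3 ($147), Larkspur→Slot 7 ($140), Nimbus→Slot 4 ($118), total $548.
VCG payment = (others' best without Pioneer) − (others' welfare with Pioneer) = 548 − 542 = $6.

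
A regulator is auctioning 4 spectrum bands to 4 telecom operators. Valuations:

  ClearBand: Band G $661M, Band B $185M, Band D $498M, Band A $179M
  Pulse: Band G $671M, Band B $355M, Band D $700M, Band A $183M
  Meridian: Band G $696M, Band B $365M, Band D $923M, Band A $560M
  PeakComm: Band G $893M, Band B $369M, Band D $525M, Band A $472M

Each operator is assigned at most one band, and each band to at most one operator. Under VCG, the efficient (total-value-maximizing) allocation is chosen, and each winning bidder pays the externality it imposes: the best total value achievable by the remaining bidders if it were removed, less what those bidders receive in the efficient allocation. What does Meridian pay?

Efficient allocation: ClearBand→Band G ($661M), Pulse→Band B ($355M), Meridian→Band D ($923M), PeakComm→Band A ($472M); total welfare W = $2411M.
Meridian receives Band D at value $923M, so the others get W − 923 = $1488M.
Without Meridian: best allocation of the remaining 3 bidders over all 4 bands is ClearBand→Band G ($661M), Pulse→Band D ($700M), PeakComm→Band A ($472M), total $1833M.
VCG payment = (others' best without Meridian) − (others' welfare with Meridian) = 1833 − 1488 = $345M.

Meridian pays $345M.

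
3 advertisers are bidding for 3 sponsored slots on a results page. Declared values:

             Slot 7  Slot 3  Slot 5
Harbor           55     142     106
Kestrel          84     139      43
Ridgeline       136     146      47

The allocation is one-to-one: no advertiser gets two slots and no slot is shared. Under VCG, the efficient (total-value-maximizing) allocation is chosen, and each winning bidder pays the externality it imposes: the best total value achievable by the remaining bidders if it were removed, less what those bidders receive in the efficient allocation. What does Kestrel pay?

Kestrel pays $36.

Efficient allocation: Harbor→Slot 5 ($106), Kestrel→Slot 3 ($139), Ridgeline→Slot 7 ($136); total welfare W = $381.
Kestrel receives Slot 3 at value $139, so the others get W − 139 = $242.
Without Kestrel: best allocation of the remaining 2 bidders over all 3 slots is Harbor→Slot 3 ($142), Ridgeline→Slot 7 ($136), total $278.
VCG payment = (others' best without Kestrel) − (others' welfare with Kestrel) = 278 − 242 = $36.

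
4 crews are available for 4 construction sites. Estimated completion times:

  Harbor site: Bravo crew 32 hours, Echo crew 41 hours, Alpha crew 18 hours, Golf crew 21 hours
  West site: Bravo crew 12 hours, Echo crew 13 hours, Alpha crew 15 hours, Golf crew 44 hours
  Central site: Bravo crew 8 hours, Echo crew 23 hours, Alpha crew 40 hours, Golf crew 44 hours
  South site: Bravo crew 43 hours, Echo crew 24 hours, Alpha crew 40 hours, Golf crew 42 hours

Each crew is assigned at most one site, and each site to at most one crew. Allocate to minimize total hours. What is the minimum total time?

Minimum total: 68 hours

Optimal: Bravo crew→Central site (8 hours), Echo crew→South site (24 hours), Alpha crew→West site (15 hours), Golf crew→Harbor site (21 hours) — total 8+24+15+21 = 68 hours.
Swapping Golf crew↔Bravo crew (Golf crew→Central site 44 hours, Bravo crew→Harbor site 32 hours) adds 47.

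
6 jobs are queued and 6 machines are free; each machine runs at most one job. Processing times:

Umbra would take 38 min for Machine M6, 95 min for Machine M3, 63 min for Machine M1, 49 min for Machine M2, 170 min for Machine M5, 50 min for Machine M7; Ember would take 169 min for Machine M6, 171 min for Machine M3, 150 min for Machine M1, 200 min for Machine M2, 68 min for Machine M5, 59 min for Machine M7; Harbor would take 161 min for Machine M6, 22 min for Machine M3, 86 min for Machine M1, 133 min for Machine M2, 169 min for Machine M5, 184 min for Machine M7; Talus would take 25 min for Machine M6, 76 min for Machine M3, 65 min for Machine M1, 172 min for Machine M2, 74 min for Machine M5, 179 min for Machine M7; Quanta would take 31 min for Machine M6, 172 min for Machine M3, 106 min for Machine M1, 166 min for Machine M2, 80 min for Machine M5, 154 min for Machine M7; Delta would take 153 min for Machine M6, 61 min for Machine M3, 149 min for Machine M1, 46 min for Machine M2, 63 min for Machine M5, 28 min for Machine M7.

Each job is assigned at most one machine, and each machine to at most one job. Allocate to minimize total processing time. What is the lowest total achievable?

Minimum total: 263 min

Optimal: Umbra→Machine M2 (49 min), Ember→Machine M5 (68 min), Harbor→Machine M3 (22 min), Talus→Machine M1 (65 min), Quanta→Machine M6 (31 min), Delta→Machine M7 (28 min) — total 49+68+22+65+31+28 = 263 min.
Min-entry greedy (repeatedly take the single cheapest remaining cell) gives 298 min, worse by 35.
Next-best assignment: Umbra→Machine M7, Ember→Machine M5, Harbor→Machine M3, Talus→Machine M1, Quanta→Machine M6, Delta→Machine M2 = 282 min.
Swapping Ember↔Harbor (Ember→Machine M3 171 min, Harbor→Machine M5 169 min) adds 250.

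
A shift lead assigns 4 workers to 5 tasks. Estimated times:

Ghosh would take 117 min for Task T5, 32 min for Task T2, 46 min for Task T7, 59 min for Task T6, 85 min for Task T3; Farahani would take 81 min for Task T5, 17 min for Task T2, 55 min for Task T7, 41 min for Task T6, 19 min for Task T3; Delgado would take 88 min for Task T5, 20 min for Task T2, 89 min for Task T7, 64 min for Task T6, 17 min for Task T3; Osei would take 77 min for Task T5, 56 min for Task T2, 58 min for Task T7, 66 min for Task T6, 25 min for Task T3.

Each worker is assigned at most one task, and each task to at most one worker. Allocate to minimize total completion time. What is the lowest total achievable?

Optimal: Ghosh→Task T7 (46 min), Farahani→Task T6 (41 min), Delgado→Task T2 (20 min), Osei→Task T3 (25 min) — total 46+41+20+25 = 132 min.

Minimum total: 132 min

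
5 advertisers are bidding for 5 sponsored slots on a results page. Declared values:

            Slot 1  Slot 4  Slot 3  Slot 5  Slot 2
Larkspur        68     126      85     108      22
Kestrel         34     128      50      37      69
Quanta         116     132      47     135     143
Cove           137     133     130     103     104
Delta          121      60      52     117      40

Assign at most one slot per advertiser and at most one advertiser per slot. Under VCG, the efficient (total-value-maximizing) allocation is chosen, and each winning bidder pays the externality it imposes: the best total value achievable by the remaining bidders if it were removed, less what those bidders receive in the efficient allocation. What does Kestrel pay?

Efficient allocation: Larkspur→Slot 5 ($108), Kestrel→Slot 4 ($128), Quanta→Slot 2 ($143), Cove→Slot 3 ($130), Delta→Slot 1 ($121); total welfare W = $630.
Kestrel receives Slot 4 at value $128, so the others get W − 128 = $502.
Without Kestrel: best allocation of the remaining 4 bidders over all 5 slots is Larkspur→Slot 4 ($126), Quanta→Slot 2 ($143), Cove→Slot 1 ($137), Delta→Slot 5 ($117), total $523.
VCG payment = (others' best without Kestrel) − (others' welfare with Kestrel) = 523 − 502 = $21.

Kestrel pays $21.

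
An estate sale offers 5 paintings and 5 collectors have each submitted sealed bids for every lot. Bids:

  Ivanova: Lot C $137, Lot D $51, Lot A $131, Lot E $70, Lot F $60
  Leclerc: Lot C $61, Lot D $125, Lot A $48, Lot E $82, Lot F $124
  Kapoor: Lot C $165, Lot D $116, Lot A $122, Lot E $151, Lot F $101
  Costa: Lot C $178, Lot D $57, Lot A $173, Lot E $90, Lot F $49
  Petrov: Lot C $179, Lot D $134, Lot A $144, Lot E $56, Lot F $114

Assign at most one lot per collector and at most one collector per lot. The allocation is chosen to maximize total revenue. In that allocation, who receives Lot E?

Kapoor receives Lot E.

This is a one-to-one assignment (maximum-weight bipartite matching).
Optimal: Ivanova→Lot C ($137), Leclerc→Lot F ($124), Kapoor→Lot E ($151), Costa→Lot A ($173), Petrov→Lot D ($134) — total 137+124+151+173+134 = $719.
Max-entry greedy (repeatedly take the single best remaining cell) gives $688, worse by 31.
Kapoor's own top lot is Lot C ($165), but forcing Kapoor→Lot C and reassigning the rest optimally gives only $666 — worse by 53.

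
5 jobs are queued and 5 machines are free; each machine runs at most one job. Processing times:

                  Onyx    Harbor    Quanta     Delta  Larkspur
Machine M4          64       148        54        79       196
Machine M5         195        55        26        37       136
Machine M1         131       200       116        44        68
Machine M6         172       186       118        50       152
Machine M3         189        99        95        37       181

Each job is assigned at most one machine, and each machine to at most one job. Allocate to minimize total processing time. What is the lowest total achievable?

Treat this as an assignment problem: match each job to one machine.
Optimal: Onyx→Machine M4 (64 min), Harbor→Machine M3 (99 min), Quanta→Machine M5 (26 min), Delta→Machine M6 (50 min), Larkspur→Machine M1 (68 min) — total 64+99+26+50+68 = 307 min.
Min-entry greedy (repeatedly take the single cheapest remaining cell) gives 381 min, worse by 74.
Next-best assignment: Onyx→Machine M4, Harbor→Machine M5, Quanta→Machine M3, Delta→Machine M6, Larkspur→Machine M1 = 332 min.
Checked against all permutations: 307 min is optimal.

Minimum total: 307 min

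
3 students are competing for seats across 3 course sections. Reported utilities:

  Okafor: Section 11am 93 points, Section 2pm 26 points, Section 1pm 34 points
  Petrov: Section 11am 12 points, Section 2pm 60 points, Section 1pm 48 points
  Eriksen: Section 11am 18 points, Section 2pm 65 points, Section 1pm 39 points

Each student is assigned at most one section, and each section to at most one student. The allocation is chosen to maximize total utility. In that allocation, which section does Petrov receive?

Optimal: Okafor→Section 11am (93 points), Petrov→Section 1pm (48 points), Eriksen→Section 2pm (65 points) — total 93+48+65 = 206 points.
Next-best assignment: Okafor→Section 11am, Petrov→Section 2pm, Eriksen→Section 1pm = 192 points.
Every other assignment is strictly worse.
Petrov's own top section is Section 2pm (60 points), but forcing Petrov→Section 2pm and reassigning the rest optimally gives only 192 points — worse by 14.

Petrov receives Section 1pm.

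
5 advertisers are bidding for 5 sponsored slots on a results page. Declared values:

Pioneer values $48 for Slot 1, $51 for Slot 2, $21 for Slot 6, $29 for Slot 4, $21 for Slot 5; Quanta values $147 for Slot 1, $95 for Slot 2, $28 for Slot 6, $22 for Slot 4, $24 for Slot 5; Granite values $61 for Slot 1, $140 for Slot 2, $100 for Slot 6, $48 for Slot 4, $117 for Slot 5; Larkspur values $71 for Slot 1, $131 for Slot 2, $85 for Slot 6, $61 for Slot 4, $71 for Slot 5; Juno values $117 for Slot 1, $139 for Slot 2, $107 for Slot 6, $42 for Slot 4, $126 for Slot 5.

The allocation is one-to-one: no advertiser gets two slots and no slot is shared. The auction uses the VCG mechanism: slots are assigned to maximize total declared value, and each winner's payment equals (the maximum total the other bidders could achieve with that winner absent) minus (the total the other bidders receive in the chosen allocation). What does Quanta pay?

Efficient allocation: Pioneer→Slot 4 ($29), Quanta→Slot 1 ($147), Granite→Slot 6 ($100), Larkspur→Slot 2 ($131), Juno→Slot 5 ($126); total welfare W = $533.
Quanta receives Slot 1 at value $147, so the others get W − 147 = $386.
Without Quanta: best allocation of the remaining 4 bidders over all 5 slots is Pioneer→Slot 1 ($48), Granite→Slot 6 ($100), Larkspur→Slot 2 ($131), Juno→Slot 5 ($126), total $405.
VCG payment = (others' best without Quanta) − (others' welfare with Quanta) = 405 − 386 = $19.

Quanta pays $19.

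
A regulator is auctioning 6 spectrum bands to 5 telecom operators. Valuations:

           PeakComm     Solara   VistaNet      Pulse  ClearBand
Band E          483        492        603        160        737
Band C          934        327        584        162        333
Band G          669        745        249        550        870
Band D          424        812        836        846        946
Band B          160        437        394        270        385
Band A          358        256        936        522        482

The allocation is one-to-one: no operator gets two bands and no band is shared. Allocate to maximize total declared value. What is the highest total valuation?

Optimal: PeakComm→Band C ($934M), Solara→Band G ($745M), VistaNet→Band A ($936M), Pulse→Band D ($846M), ClearBand→Band E ($737M) — total 934+745+936+846+737 = $4198M.
Column-greedy (each band in turn goes to its best remaining operator) gives $3656M, worse by 542.
Swapping Pulse↔VistaNet (Pulse→Band A $522M, VistaNet→Band D $836M) loses 424.
Checked against all permutations: $4198M is optimal.

Max total: $4198M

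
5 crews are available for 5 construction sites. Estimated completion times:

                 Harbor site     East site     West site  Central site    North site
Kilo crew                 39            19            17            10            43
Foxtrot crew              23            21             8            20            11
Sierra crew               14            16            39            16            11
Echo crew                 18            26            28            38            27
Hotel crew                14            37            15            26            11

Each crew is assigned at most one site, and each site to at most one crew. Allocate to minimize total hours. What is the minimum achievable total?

Optimal: Kilo crew→Central site (10 hours), Foxtrot crew→West site (8 hours), Sierra crew→East site (16 hours), Echo crew→Harbor site (18 hours), Hotel crew→North site (11 hours) — total 10+8+16+18+11 = 63 hours.

Minimum total: 63 hours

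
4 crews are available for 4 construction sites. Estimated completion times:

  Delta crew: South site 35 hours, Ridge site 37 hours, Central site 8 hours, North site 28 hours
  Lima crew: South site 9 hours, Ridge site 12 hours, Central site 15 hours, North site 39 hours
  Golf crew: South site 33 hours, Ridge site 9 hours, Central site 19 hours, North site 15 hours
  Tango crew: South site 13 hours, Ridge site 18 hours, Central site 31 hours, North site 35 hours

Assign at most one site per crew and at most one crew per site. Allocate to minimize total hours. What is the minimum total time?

This is the linear assignment problem.
Optimal: Delta crew→Central site (8 hours), Lima crew→Ridge site (12 hours), Golf crew→North site (15 hours), Tango crew→South site (13 hours) — total 8+12+15+13 = 48 hours.
Column-greedy (each site in turn goes to its cheapest remaining crew) gives 61 hours, worse by 13.
Swapping Tango crew↔Delta crew (Tango crew→Central site 31 hours, Delta crew→South site 35 hours) adds 45.
No other one-to-one assignment undercuts 48 hours.

Minimum total: 48 hours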